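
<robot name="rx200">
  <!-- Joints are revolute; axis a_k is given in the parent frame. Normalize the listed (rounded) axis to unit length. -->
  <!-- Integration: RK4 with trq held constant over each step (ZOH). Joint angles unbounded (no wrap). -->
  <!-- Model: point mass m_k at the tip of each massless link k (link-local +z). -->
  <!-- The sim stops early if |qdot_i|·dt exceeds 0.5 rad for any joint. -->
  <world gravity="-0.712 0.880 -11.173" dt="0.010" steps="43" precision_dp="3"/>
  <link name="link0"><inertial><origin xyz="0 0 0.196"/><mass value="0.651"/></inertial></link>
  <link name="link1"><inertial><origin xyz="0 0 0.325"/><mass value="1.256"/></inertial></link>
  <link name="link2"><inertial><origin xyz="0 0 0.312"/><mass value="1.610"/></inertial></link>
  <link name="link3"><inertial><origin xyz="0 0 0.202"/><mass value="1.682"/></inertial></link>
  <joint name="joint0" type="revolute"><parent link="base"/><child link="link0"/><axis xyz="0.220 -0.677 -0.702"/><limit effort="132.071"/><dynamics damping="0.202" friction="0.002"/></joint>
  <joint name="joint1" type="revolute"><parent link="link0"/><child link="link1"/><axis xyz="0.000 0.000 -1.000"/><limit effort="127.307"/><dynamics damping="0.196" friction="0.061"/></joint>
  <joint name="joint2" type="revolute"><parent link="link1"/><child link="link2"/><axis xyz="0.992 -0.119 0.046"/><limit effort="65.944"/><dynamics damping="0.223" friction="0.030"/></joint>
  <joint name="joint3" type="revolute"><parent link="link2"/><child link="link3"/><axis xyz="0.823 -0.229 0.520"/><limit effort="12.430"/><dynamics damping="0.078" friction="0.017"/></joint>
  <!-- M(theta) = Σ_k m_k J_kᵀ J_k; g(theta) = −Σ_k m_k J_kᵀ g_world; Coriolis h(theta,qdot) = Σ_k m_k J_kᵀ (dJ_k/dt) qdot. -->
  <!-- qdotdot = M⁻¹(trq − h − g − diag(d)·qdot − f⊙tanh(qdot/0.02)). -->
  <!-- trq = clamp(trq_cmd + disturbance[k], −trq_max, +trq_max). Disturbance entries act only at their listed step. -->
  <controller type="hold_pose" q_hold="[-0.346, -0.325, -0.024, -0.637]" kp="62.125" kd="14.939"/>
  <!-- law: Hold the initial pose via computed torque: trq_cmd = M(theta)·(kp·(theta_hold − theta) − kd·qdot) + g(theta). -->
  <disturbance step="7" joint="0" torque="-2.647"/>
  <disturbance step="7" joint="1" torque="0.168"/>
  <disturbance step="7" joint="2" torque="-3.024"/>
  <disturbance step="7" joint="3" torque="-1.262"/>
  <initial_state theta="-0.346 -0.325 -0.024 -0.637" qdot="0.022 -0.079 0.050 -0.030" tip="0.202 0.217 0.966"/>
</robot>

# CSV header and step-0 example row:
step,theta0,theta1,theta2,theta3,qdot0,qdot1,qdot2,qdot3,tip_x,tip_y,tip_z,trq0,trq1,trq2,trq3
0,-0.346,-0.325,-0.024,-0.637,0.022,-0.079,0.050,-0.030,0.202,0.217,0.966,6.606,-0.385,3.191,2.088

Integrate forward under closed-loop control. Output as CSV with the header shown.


step,theta0,theta1,theta2,theta3,qdot0,qdot1,qdot2,qdot3,tip_x,tip_y,tip_z,trq0,trq1,trq2,trq3
1,-0.346,-0.325,-0.024,-0.637,0.023,-0.008,0.033,-0.002,0.202,0.216,0.966,6.675,-0.396,3.233,2.098
2,-0.346,-0.325,-0.023,-0.637,0.019,-0.003,0.027,0.001,0.202,0.216,0.966,6.737,-0.398,3.271,2.109
3,-0.345,-0.325,-0.023,-0.637,0.016,-0.005,0.022,0.002,0.202,0.216,0.966,6.793,-0.400,3.305,2.119
4,-0.345,-0.325,-0.023,-0.637,0.013,-0.004,0.017,0.002,0.202,0.216,0.966,6.844,-0.401,3.336,2.128
5,-0.345,-0.325,-0.023,-0.637,0.011,-0.005,0.014,0.002,0.202,0.216,0.966,6.890,-0.403,3.364,2.136
6,-0.345,-0.325,-0.023,-0.637,0.008,-0.005,0.011,0.001,0.202,0.216,0.966,6.932,-0.405,3.388,2.143
7,-0.345,-0.325,-0.023,-0.637,0.006,-0.005,0.008,0.001,0.202,0.215,0.966,4.323,-0.238,0.385,0.887
8,-0.345,-0.325,-0.022,-0.638,0.004,0.000,0.003,-0.238,0.202,0.216,0.966,7.408,-0.433,3.892,2.347
9,-0.345,-0.325,-0.022,-0.640,0.002,-0.002,-0.001,-0.187,0.202,0.216,0.966,7.395,-0.431,3.862,2.330
10,-0.345,-0.325,-0.023,-0.642,0.000,-0.002,-0.005,-0.143,0.202,0.216,0.966,7.383,-0.431,3.833,2.316
11,-0.345,-0.325,-0.023,-0.643,-0.001,-0.003,-0.007,-0.108,0.202,0.216,0.965,7.372,-0.430,3.807,2.302
12,-0.345,-0.325,-0.023,-0.644,-0.002,-0.003,-0.009,-0.078,0.202,0.216,0.965,7.362,-0.429,3.782,2.290
13,-0.345,-0.325,-0.023,-0.645,-0.003,-0.003,-0.009,-0.053,0.202,0.217,0.965,7.352,-0.429,3.759,2.280
14,-0.345,-0.325,-0.023,-0.645,-0.004,-0.004,-0.010,-0.033,0.202,0.217,0.965,7.344,-0.429,3.738,2.270
15,-0.345,-0.325,-0.023,-0.645,-0.005,-0.004,-0.010,-0.018,0.202,0.217,0.965,7.336,-0.429,3.719,2.262
16,-0.345,-0.325,-0.023,-0.645,-0.005,-0.005,-0.009,-0.008,0.202,0.217,0.965,7.329,-0.429,3.702,2.255
17,-0.345,-0.325,-0.023,-0.645,-0.005,-0.006,-0.008,-0.003,0.202,0.217,0.965,7.323,-0.429,3.687,2.250
18,-0.345,-0.325,-0.023,-0.645,-0.005,-0.006,-0.006,0.001,0.202,0.217,0.965,7.317,-0.429,3.673,2.246
19,-0.345,-0.325,-0.023,-0.645,-0.005,-0.006,-0.005,0.003,0.202,0.217,0.965,7.312,-0.430,3.661,2.242
20,-0.345,-0.325,-0.023,-0.645,-0.004,-0.006,-0.004,0.004,0.202,0.217,0.965,7.307,-0.430,3.650,2.239
21,-0.345,-0.325,-0.023,-0.645,-0.004,-0.006,-0.003,0.005,0.202,0.217,0.965,7.302,-0.430,3.640,2.237
22,-0.345,-0.325,-0.023,-0.645,-0.004,-0.006,-0.002,0.005,0.202,0.217,0.965,7.298,-0.431,3.632,2.234
23,-0.345,-0.325,-0.024,-0.645,-0.004,-0.006,-0.001,0.006,0.202,0.217,0.965,7.295,-0.431,3.625,2.232
24,-0.345,-0.325,-0.024,-0.645,-0.003,-0.006,-0.000,0.006,0.202,0.217,0.965,7.291,-0.431,3.618,2.230
25,-0.345,-0.325,-0.024,-0.645,-0.003,-0.006,0.000,0.006,0.202,0.217,0.965,7.288,-0.431,3.613,2.229
26,-0.345,-0.325,-0.024,-0.645,-0.003,-0.006,0.001,0.006,0.202,0.217,0.965,7.286,-0.431,3.608,2.227
27,-0.345,-0.325,-0.024,-0.645,-0.003,-0.006,0.001,0.006,0.202,0.217,0.965,7.283,-0.431,3.603,2.226
28,-0.345,-0.324,-0.024,-0.645,-0.003,-0.006,0.002,0.006,0.202,0.217,0.965,7.281,-0.431,3.600,2.225
29,-0.345,-0.324,-0.024,-0.644,-0.003,-0.006,0.002,0.006,0.202,0.217,0.965,7.279,-0.431,3.596,2.224
30,-0.345,-0.324,-0.024,-0.644,-0.002,-0.006,0.002,0.006,0.202,0.217,0.965,7.277,-0.431,3.593,2.223
31,-0.345,-0.324,-0.024,-0.644,-0.002,-0.006,0.002,0.006,0.202,0.217,0.965,7.275,-0.431,3.591,2.222
32,-0.345,-0.324,-0.023,-0.644,-0.002,-0.006,0.002,0.006,0.202,0.217,0.965,7.274,-0.431,3.588,2.221
33,-0.345,-0.324,-0.023,-0.644,-0.002,-0.006,0.002,0.006,0.202,0.217,0.965,7.272,-0.431,3.586,2.220
34,-0.345,-0.324,-0.023,-0.644,-0.002,-0.006,0.002,0.006,0.202,0.217,0.965,7.271,-0.431,3.585,2.220
35,-0.345,-0.324,-0.023,-0.644,-0.002,-0.006,0.002,0.006,0.202,0.217,0.965,7.270,-0.430,3.583,2.219
36,-0.345,-0.324,-0.023,-0.644,-0.002,-0.006,0.002,0.006,0.202,0.217,0.965,7.269,-0.430,3.582,2.219
37,-0.345,-0.324,-0.023,-0.644,-0.002,-0.006,0.002,0.006,0.202,0.217,0.965,7.268,-0.430,3.580,2.218
38,-0.345,-0.324,-0.023,-0.644,-0.002,-0.006,0.002,0.006,0.202,0.217,0.965,7.267,-0.430,3.579,2.218
39,-0.346,-0.324,-0.023,-0.644,-0.002,-0.006,0.002,0.006,0.202,0.217,0.965,7.267,-0.430,3.578,2.217
40,-0.346,-0.324,-0.023,-0.643,-0.001,-0.006,0.002,0.006,0.202,0.217,0.965,7.266,-0.430,3.578,2.217
41,-0.346,-0.324,-0.023,-0.643,-0.001,-0.006,0.002,0.006,0.202,0.217,0.965,7.266,-0.430,3.577,2.216
42,-0.346,-0.324,-0.023,-0.643,-0.001,-0.006,0.002,0.006,0.202,0.217,0.965,7.265,-0.430,3.576,2.216
43,-0.346,-0.324,-0.023,-0.643,-0.001,-0.006,0.002,0.005,0.202,0.217,0.965,,,,


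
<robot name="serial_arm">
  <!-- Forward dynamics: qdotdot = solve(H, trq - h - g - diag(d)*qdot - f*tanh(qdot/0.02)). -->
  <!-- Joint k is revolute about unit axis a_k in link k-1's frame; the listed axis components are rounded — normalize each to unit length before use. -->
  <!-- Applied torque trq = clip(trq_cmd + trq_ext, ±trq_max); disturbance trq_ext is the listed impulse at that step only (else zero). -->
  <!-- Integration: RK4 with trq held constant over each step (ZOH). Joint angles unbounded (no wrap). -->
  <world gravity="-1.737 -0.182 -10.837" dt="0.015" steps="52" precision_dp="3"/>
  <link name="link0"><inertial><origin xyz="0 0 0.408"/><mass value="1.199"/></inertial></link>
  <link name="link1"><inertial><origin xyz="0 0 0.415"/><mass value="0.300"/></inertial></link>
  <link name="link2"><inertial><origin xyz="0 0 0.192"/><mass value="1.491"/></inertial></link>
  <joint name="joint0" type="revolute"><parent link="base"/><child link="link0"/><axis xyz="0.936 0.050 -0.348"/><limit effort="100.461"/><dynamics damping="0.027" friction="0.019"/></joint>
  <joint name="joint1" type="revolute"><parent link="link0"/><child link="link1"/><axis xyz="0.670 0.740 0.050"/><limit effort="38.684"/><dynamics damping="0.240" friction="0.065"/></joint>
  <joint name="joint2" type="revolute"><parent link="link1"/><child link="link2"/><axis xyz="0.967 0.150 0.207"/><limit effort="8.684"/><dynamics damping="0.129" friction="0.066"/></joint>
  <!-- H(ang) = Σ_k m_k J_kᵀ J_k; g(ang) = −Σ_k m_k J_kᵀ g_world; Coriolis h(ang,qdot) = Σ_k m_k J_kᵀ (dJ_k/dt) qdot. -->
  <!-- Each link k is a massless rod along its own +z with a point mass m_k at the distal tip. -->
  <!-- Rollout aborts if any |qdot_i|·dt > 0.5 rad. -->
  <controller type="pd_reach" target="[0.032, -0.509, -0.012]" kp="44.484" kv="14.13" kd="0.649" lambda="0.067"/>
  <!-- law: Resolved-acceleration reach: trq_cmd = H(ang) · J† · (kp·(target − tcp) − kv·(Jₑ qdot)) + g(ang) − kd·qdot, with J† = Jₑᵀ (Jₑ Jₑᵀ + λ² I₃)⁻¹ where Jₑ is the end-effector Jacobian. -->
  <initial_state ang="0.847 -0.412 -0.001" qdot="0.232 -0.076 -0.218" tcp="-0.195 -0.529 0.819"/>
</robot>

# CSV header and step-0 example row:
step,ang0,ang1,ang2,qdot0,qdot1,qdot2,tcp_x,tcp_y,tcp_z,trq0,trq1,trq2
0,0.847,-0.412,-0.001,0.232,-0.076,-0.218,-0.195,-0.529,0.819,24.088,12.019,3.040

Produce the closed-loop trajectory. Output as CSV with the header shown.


step,ang0,ang1,ang2,qdot0,qdot1,qdot2,tcp_x,tcp_y,tcp_z,trq0,trq1,trq2
1,0.856,-0.413,-0.018,0.932,-0.120,-1.932,-0.196,-0.532,0.816,17.902,9.372,3.075
2,0.873,-0.416,-0.048,1.357,-0.259,-2.096,-0.198,-0.537,0.811,12.098,6.976,2.021
3,0.896,-0.421,-0.081,1.731,-0.368,-2.381,-0.201,-0.545,0.803,7.214,4.874,1.197
4,0.924,-0.427,-0.119,2.052,-0.460,-2.659,-0.205,-0.555,0.793,2.884,2.967,0.467
5,0.957,-0.435,-0.161,2.323,-0.538,-2.921,-0.210,-0.566,0.780,-1.093,1.197,-0.191
6,0.994,-0.443,-0.207,2.547,-0.604,-3.152,-0.214,-0.578,0.766,-4.820,-0.462,-0.789
7,1.033,-0.453,-0.256,2.726,-0.657,-3.348,-0.220,-0.590,0.750,-8.308,-2.012,-1.326
8,1.075,-0.463,-0.307,2.859,-0.697,-3.505,-0.225,-0.602,0.732,-11.517,-3.443,-1.793
9,1.119,-0.474,-0.360,2.949,-0.723,-3.627,-0.230,-0.614,0.713,-14.395,-4.738,-2.179
10,1.163,-0.485,-0.416,3.000,-0.737,-3.718,-0.235,-0.626,0.694,-16.903,-5.884,-2.477
11,1.209,-0.496,-0.472,3.016,-0.739,-3.785,-0.239,-0.636,0.673,-19.025,-6.874,-2.684
12,1.254,-0.507,-0.529,3.000,-0.730,-3.832,-0.244,-0.646,0.652,-20.772,-7.707,-2.804
13,1.298,-0.517,-0.586,2.959,-0.713,-3.863,-0.247,-0.655,0.630,-22.170,-8.389,-2.843
14,1.342,-0.528,-0.644,2.896,-0.690,-3.881,-0.250,-0.663,0.608,-23.257,-8.929,-2.809
15,1.385,-0.538,-0.703,2.815,-0.662,-3.889,-0.253,-0.670,0.586,-24.071,-9.340,-2.713
16,1.427,-0.548,-0.761,2.720,-0.630,-3.887,-0.255,-0.676,0.565,-24.655,-9.637,-2.565
17,1.467,-0.557,-0.819,2.613,-0.596,-3.877,-0.256,-0.681,0.543,-25.046,-9.833,-2.375
18,1.505,-0.566,-0.877,2.498,-0.559,-3.861,-0.257,-0.685,0.522,-25.279,-9.941,-2.152
19,1.542,-0.574,-0.934,2.376,-0.521,-3.839,-0.257,-0.688,0.501,-25.382,-9.976,-1.905
20,1.576,-0.581,-0.992,2.249,-0.482,-3.811,-0.257,-0.691,0.481,-25.381,-9.949,-1.641
21,1.609,-0.588,-1.049,2.119,-0.442,-3.780,-0.257,-0.692,0.461,-25.298,-9.872,-1.366
22,1.640,-0.595,-1.105,1.987,-0.402,-3.744,-0.256,-0.693,0.442,-25.151,-9.753,-1.086
23,1.669,-0.600,-1.161,1.853,-0.362,-3.706,-0.254,-0.693,0.424,-24.953,-9.602,-0.806
24,1.695,-0.606,-1.216,1.720,-0.321,-3.664,-0.252,-0.692,0.406,-24.719,-9.425,-0.528
25,1.720,-0.610,-1.270,1.588,-0.280,-3.621,-0.250,-0.691,0.389,-24.456,-9.229,-0.257
26,1.743,-0.614,-1.324,1.457,-0.239,-3.575,-0.248,-0.689,0.372,-24.174,-9.020,0.005
27,1.764,-0.617,-1.377,1.328,-0.199,-3.528,-0.245,-0.687,0.357,-23.880,-8.801,0.258
28,1.783,-0.620,-1.430,1.201,-0.158,-3.480,-0.243,-0.685,0.342,-23.577,-8.577,0.498
29,1.800,-0.622,-1.482,1.078,-0.118,-3.431,-0.240,-0.682,0.327,-23.271,-8.351,0.726
30,1.815,-0.624,-1.533,0.957,-0.078,-3.381,-0.237,-0.680,0.314,-22.966,-8.125,0.940
31,1.829,-0.624,-1.583,0.839,-0.038,-3.331,-0.234,-0.677,0.301,-22.663,-7.902,1.141
32,1.840,-0.625,-1.632,0.727,-0.002,-3.280,-0.230,-0.673,0.289,-22.365,-7.677,1.328
33,1.851,-0.624,-1.681,0.621,0.026,-3.225,-0.227,-0.670,0.277,-22.074,-7.438,1.499
34,1.859,-0.624,-1.729,0.520,0.052,-3.171,-0.224,-0.667,0.266,-21.790,-7.206,1.659
35,1.866,-0.623,-1.776,0.422,0.081,-3.119,-0.221,-0.663,0.256,-21.514,-6.987,1.808
36,1.872,-0.621,-1.822,0.326,0.111,-3.069,-0.218,-0.660,0.246,-21.248,-6.782,1.946
37,1.876,-0.620,-1.868,0.233,0.142,-3.020,-0.215,-0.656,0.237,-20.993,-6.589,2.072
38,1.879,-0.617,-1.913,0.145,0.174,-2.972,-0.212,-0.653,0.229,-20.749,-6.406,2.188
39,1.880,-0.614,-1.957,0.059,0.206,-2.925,-0.209,-0.650,0.221,-20.517,-6.234,2.293
40,1.881,-0.611,-2.001,-0.022,0.237,-2.877,-0.206,-0.646,0.214,-20.298,-6.071,2.389
41,1.880,-0.607,-2.043,-0.098,0.266,-2.829,-0.203,-0.643,0.207,-20.097,-5.916,2.474
42,1.878,-0.603,-2.085,-0.170,0.296,-2.782,-0.200,-0.640,0.201,-19.906,-5.771,2.552
43,1.875,-0.598,-2.127,-0.240,0.326,-2.736,-0.197,-0.638,0.195,-19.726,-5.635,2.622
44,1.871,-0.593,-2.167,-0.305,0.355,-2.691,-0.194,-0.635,0.189,-19.556,-5.506,2.685
45,1.866,-0.588,-2.207,-0.367,0.384,-2.646,-0.191,-0.632,0.185,-19.397,-5.385,2.740
46,1.860,-0.582,-2.247,-0.426,0.414,-2.602,-0.189,-0.630,0.180,-19.247,-5.272,2.790
47,1.853,-0.575,-2.285,-0.481,0.442,-2.557,-0.186,-0.628,0.176,-19.107,-5.165,2.833
48,1.845,-0.568,-2.323,-0.533,0.471,-2.513,-0.184,-0.626,0.172,-18.975,-5.064,2.871
49,1.837,-0.561,-2.361,-0.581,0.499,-2.469,-0.181,-0.624,0.169,-18.850,-4.968,2.904
50,1.828,-0.553,-2.397,-0.627,0.527,-2.425,-0.179,-0.622,0.166,-18.732,-4.878,2.931
51,1.818,-0.545,-2.433,-0.668,0.555,-2.381,-0.176,-0.621,0.163,-18.619,-4.792,2.953
52,1.808,-0.537,-2.469,-0.707,0.582,-2.336,-0.174,-0.620,0.161,,,


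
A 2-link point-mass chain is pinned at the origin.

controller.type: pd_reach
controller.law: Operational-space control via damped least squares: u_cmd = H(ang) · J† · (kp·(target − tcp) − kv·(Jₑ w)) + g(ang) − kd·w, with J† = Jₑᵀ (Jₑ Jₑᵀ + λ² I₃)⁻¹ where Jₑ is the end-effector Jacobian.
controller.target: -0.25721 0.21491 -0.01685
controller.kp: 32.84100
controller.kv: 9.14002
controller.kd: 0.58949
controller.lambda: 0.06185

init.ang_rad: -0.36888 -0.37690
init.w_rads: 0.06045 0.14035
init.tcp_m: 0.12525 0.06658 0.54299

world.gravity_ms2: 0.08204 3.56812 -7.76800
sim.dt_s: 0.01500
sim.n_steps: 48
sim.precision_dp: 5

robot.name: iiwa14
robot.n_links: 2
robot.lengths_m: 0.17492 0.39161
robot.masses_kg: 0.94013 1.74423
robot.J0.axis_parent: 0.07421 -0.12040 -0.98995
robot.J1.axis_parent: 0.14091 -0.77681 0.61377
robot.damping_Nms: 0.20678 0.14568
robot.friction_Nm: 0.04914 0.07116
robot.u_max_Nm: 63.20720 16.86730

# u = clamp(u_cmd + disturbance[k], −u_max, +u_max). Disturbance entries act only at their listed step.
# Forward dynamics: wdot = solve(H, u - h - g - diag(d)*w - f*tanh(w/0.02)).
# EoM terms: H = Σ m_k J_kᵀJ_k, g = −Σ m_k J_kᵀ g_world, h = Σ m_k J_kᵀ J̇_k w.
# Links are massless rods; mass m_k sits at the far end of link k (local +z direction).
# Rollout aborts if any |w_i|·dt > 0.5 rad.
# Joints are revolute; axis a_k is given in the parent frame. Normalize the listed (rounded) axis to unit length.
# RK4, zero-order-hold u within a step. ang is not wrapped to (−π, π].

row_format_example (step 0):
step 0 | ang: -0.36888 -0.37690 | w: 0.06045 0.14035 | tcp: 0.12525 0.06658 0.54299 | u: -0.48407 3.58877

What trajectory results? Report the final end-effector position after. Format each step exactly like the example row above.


step 1 | ang: -0.37331 -0.37289 | w: -0.64031 0.39230 | tcp: 0.12413 0.06695 0.54332 | u: 0.13628 3.23245
step 2 | ang: -0.38623 -0.36572 | w: -1.08150 0.56127 | tcp: 0.12212 0.06840 0.54380 | u: 0.50618 2.95670
step 3 | ang: -0.40461 -0.35647 | w: -1.36830 0.67114 | tcp: 0.11951 0.07045 0.54437 | u: 0.72753 2.74666
step 4 | ang: -0.42654 -0.34589 | w: -1.55496 0.73767 | tcp: 0.11650 0.07280 0.54500 | u: 0.85510 2.58756
step 5 | ang: -0.45076 -0.33456 | w: -1.67374 0.77201 | tcp: 0.11325 0.07526 0.54565 | u: 0.92229 2.46703
step 6 | ang: -0.47642 -0.32290 | w: -1.74483 0.78217 | tcp: 0.10987 0.07772 0.54629 | u: 0.95018 2.37558
step 7 | ang: -0.50289 -0.31122 | w: -1.78156 0.77398 | tcp: 0.10647 0.08011 0.54690 | u: 0.95248 2.30617
step 8 | ang: -0.52972 -0.29977 | w: -1.79317 0.75178 | tcp: 0.10311 0.08238 0.54748 | u: 0.93831 2.25370
step 9 | ang: -0.55660 -0.28873 | w: -1.78643 0.71889 | tcp: 0.09984 0.08454 0.54800 | u: 0.91390 2.21448
step 10 | ang: -0.58327 -0.27825 | w: -1.76657 0.67786 | tcp: 0.09672 0.08657 0.54847 | u: 0.88354 2.18589
step 11 | ang: -0.60958 -0.26842 | w: -1.73771 0.63076 | tcp: 0.09377 0.08849 0.54888 | u: 0.85024 2.16600
step 12 | ang: -0.63542 -0.25934 | w: -1.70324 0.57920 | tcp: 0.09102 0.09033 0.54923 | u: 0.81610 2.15339
step 13 | ang: -0.66071 -0.25106 | w: -1.66590 0.52452 | tcp: 0.08846 0.09211 0.54952 | u: 0.78253 2.14700
step 14 | ang: -0.68544 -0.24361 | w: -1.62791 0.46778 | tcp: 0.08612 0.09385 0.54974 | u: 0.75044 2.14599
step 15 | ang: -0.70961 -0.23702 | w: -1.59100 0.40981 | tcp: 0.08398 0.09559 0.54989 | u: 0.72037 2.14968
step 16 | ang: -0.73323 -0.23130 | w: -1.55648 0.35129 | tcp: 0.08204 0.09734 0.54998 | u: 0.69254 2.15748
step 17 | ang: -0.75637 -0.22647 | w: -1.52529 0.29270 | tcp: 0.08029 0.09914 0.55000 | u: 0.66696 2.16892
step 18 | ang: -0.77906 -0.22251 | w: -1.49807 0.23442 | tcp: 0.07872 0.10101 0.54995 | u: 0.64352 2.18358
step 19 | ang: -0.80138 -0.21942 | w: -1.47520 0.17671 | tcp: 0.07732 0.10298 0.54984 | u: 0.62198 2.20109
step 20 | ang: -0.82339 -0.21719 | w: -1.45686 0.11975 | tcp: 0.07607 0.10505 0.54966 | u: 0.60205 2.22112
step 21 | ang: -0.84516 -0.21581 | w: -1.44311 0.06363 | tcp: 0.07496 0.10725 0.54941 | u: 0.58343 2.24341
step 22 | ang: -0.86675 -0.21526 | w: -1.43536 0.00953 | tcp: 0.07397 0.10960 0.54909 | u: 0.56661 2.26583
step 23 | ang: -0.88836 -0.21544 | w: -1.44546 -0.03275 | tcp: 0.07306 0.11209 0.54871 | u: 0.55780 2.27121
step 24 | ang: -0.91013 -0.21624 | w: -1.45450 -0.07411 | tcp: 0.07219 0.11473 0.54826 | u: 0.54572 2.27501
step 25 | ang: -0.93200 -0.21768 | w: -1.45948 -0.11862 | tcp: 0.07137 0.11753 0.54776 | u: 0.52925 2.28503
step 26 | ang: -0.95395 -0.21979 | w: -1.46487 -0.16491 | tcp: 0.07058 0.12048 0.54718 | u: 0.51138 2.30022
step 27 | ang: -0.97599 -0.22262 | w: -1.47227 -0.21228 | tcp: 0.06982 0.12360 0.54653 | u: 0.49303 2.31968
step 28 | ang: -0.99817 -0.22615 | w: -1.48208 -0.26038 | tcp: 0.06907 0.12691 0.54581 | u: 0.47439 2.34278
step 29 | ang: -1.02051 -0.23042 | w: -1.49431 -0.30901 | tcp: 0.06833 0.13042 0.54500 | u: 0.45538 2.36908
step 30 | ang: -1.04305 -0.23541 | w: -1.50879 -0.35807 | tcp: 0.06758 0.13412 0.54410 | u: 0.43587 2.39822
step 31 | ang: -1.06583 -0.24114 | w: -1.52528 -0.40751 | tcp: 0.06679 0.13803 0.54311 | u: 0.41572 2.42993
step 32 | ang: -1.08886 -0.24762 | w: -1.54350 -0.45730 | tcp: 0.06597 0.14215 0.54203 | u: 0.39481 2.46402
step 33 | ang: -1.11218 -0.25485 | w: -1.56314 -0.50744 | tcp: 0.06508 0.14649 0.54084 | u: 0.37304 2.50034
step 34 | ang: -1.13581 -0.26283 | w: -1.58388 -0.55796 | tcp: 0.06411 0.15105 0.53954 | u: 0.35032 2.53877
step 35 | ang: -1.15975 -0.27157 | w: -1.60539 -0.60888 | tcp: 0.06306 0.15582 0.53812 | u: 0.32659 2.57925
step 36 | ang: -1.18402 -0.28108 | w: -1.62736 -0.66021 | tcp: 0.06189 0.16081 0.53658 | u: 0.30183 2.62172
step 37 | ang: -1.20861 -0.29136 | w: -1.64945 -0.71197 | tcp: 0.06059 0.16602 0.53491 | u: 0.27602 2.66612
step 38 | ang: -1.23354 -0.30242 | w: -1.67137 -0.76418 | tcp: 0.05915 0.17143 0.53310 | u: 0.24918 2.71243
step 39 | ang: -1.25880 -0.31427 | w: -1.69280 -0.81682 | tcp: 0.05755 0.17705 0.53114 | u: 0.22132 2.76060
step 40 | ang: -1.28436 -0.32691 | w: -1.71347 -0.86987 | tcp: 0.05577 0.18287 0.52904 | u: 0.19249 2.81061
step 41 | ang: -1.31024 -0.34035 | w: -1.73314 -0.92329 | tcp: 0.05380 0.18889 0.52677 | u: 0.16277 2.86240
step 42 | ang: -1.33639 -0.35459 | w: -1.75158 -0.97704 | tcp: 0.05163 0.19508 0.52433 | u: 0.13223 2.91591
step 43 | ang: -1.36281 -0.36964 | w: -1.76859 -1.03102 | tcp: 0.04924 0.20143 0.52172 | u: 0.10096 2.97106
step 44 | ang: -1.38948 -0.38551 | w: -1.78401 -1.08513 | tcp: 0.04663 0.20795 0.51892 | u: 0.06908 3.02778
step 45 | ang: -1.41636 -0.40218 | w: -1.79772 -1.13928 | tcp: 0.04377 0.21460 0.51592 | u: 0.03667 3.08594
step 46 | ang: -1.44343 -0.41967 | w: -1.80962 -1.19331 | tcp: 0.04066 0.22137 0.51273 | u: 0.00387 3.14543
step 47 | ang: -1.47067 -0.43796 | w: -1.81965 -1.24707 | tcp: 0.03730 0.22825 0.50932 | u: -0.02921 3.20609
step 48 | ang: -1.49804 -0.45706 | w: -1.82778 -1.30041 | tcp: 0.03368 0.23521 0.50570
final tcp position (m): 0.03368 0.23521 0.50570


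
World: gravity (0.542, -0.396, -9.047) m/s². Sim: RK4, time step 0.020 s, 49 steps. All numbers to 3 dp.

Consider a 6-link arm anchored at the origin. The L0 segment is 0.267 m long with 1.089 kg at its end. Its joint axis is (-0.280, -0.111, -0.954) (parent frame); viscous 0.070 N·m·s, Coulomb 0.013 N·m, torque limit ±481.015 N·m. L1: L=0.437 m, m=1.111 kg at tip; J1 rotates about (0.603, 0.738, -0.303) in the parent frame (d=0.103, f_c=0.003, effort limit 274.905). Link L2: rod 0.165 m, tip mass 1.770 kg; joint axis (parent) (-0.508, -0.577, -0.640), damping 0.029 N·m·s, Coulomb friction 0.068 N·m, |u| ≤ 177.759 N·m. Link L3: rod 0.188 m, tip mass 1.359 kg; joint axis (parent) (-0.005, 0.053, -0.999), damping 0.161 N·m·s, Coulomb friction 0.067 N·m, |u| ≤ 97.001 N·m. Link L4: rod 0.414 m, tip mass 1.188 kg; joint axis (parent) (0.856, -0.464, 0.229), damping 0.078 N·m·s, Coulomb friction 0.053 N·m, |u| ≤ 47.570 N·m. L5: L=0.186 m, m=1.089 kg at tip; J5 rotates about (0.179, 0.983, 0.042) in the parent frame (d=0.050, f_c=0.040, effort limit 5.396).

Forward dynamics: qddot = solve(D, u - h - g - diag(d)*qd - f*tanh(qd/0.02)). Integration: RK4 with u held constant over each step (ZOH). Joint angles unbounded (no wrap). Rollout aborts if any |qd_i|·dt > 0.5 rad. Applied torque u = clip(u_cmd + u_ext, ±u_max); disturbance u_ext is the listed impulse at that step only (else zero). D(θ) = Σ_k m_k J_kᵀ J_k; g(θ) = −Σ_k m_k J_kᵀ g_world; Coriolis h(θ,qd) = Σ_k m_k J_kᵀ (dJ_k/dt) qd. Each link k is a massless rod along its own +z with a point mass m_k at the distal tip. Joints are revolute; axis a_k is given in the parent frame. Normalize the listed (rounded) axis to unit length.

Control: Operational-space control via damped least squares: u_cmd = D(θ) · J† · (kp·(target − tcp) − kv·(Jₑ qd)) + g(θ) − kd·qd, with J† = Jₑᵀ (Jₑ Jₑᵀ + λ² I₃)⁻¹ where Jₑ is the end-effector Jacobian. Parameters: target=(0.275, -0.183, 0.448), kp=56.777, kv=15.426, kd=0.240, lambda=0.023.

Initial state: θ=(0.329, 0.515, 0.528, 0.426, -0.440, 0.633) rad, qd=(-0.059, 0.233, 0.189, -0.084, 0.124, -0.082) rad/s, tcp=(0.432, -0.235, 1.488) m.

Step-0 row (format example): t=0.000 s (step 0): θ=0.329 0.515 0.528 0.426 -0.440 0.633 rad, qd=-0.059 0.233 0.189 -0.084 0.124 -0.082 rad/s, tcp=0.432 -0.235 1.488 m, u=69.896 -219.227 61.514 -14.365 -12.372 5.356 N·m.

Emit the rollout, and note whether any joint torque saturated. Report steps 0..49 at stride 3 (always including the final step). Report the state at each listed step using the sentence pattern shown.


t=0.060 s (step 3): θ=0.567 0.458 0.560 0.351 -0.767 0.880 rad, qd=6.490 -2.043 -1.171 -3.039 -8.540 4.223 rad/s, tcp=0.419 -0.226 1.402 m, u=6.852 -17.363 2.000 1.234 -4.014 0.615 N·m.
t=0.120 s (step 6): θ=0.980 0.287 0.243 0.222 -1.254 0.999 rad, qd=6.142 -3.990 -9.754 1.355 -6.819 0.397 rad/s, tcp=0.392 -0.194 1.238 m, u=-4.946 25.311 -1.847 6.403 7.719 -0.398 N·m.
t=0.180 s (step 9): θ=1.277 0.048 -0.302 0.447 -1.513 1.054 rad, qd=3.399 -3.461 -5.815 4.267 -3.294 0.352 rad/s, tcp=0.367 -0.175 1.075 m, u=-6.440 27.865 1.939 2.661 10.401 -0.596 N·m.
t=0.240 s (step 12): θ=1.442 -0.123 -0.528 0.640 -1.721 1.004 rad, qd=2.207 -2.414 -2.672 2.494 -3.370 -1.603 rad/s, tcp=0.345 -0.159 0.941 m, u=-7.494 35.143 3.899 3.092 12.771 0.094 N·m.
t=0.300 s (step 15): θ=1.558 -0.246 -0.666 0.758 -1.900 0.899 rad, qd=1.687 -1.728 -2.099 1.634 -2.505 -1.751 rad/s, tcp=0.326 -0.145 0.827 m, u=-6.771 34.216 5.984 2.458 13.497 0.554 N·m.
t=0.360 s (step 18): θ=1.652 -0.331 -0.784 0.839 -2.023 0.806 rad, qd=1.470 -1.163 -1.895 1.126 -1.597 -1.302 rad/s, tcp=0.310 -0.137 0.735 m, u=-5.242 29.840 7.227 1.857 12.318 0.844 N·m.
t=0.420 s (step 21): θ=1.738 -0.388 -0.892 0.894 -2.098 0.743 rad, qd=1.404 -0.757 -1.710 0.765 -0.939 -0.812 rad/s, tcp=0.298 -0.133 0.665 m, u=-3.856 25.144 8.047 1.591 10.522 1.011 N·m.
t=0.480 s (step 24): θ=1.822 -0.425 -0.988 0.931 -2.142 0.706 rad, qd=1.390 -0.520 -1.499 0.504 -0.529 -0.450 rad/s, tcp=0.290 -0.135 0.612 m, u=-2.934 21.544 8.604 1.544 8.858 1.109 N·m.
t=0.540 s (step 27): θ=1.905 -0.453 -1.070 0.955 -2.166 0.686 rad, qd=1.364 -0.425 -1.264 0.317 -0.300 -0.222 rad/s, tcp=0.285 -0.139 0.572 m, u=-2.423 19.447 8.908 1.592 7.573 1.164 N·m.
t=0.600 s (step 30): θ=1.985 -0.478 -1.139 0.969 -2.181 0.677 rad, qd=1.300 -0.421 -1.015 0.182 -0.187 -0.088 rad/s, tcp=0.283 -0.145 0.542 m, u=-2.152 18.679 8.985 1.686 6.663 1.195 N·m.
t=0.660 s (step 33): θ=2.060 -0.504 -1.192 0.977 -2.190 0.674 rad, qd=1.199 -0.462 -0.768 0.082 -0.144 -0.022 rad/s, tcp=0.281 -0.152 0.519 m, u=-1.963 18.804 8.900 1.816 6.039 1.216 N·m.
t=0.720 s (step 36): θ=2.129 -0.533 -1.231 0.979 -2.199 0.673 rad, qd=1.077 -0.515 -0.536 0.015 -0.132 -0.015 rad/s, tcp=0.281 -0.158 0.502 m, u=-1.777 19.354 8.727 1.973 5.606 1.239 N·m.
t=0.780 s (step 39): θ=2.189 -0.566 -1.257 0.980 -2.206 0.672 rad, qd=0.938 -0.571 -0.351 0.000 -0.115 -0.015 rad/s, tcp=0.280 -0.163 0.489 m, u=-1.580 20.009 8.486 2.109 5.301 1.248 N·m.
t=0.840 s (step 42): θ=2.242 -0.602 -1.273 0.979 -2.213 0.671 rad, qd=0.809 -0.616 -0.199 -0.007 -0.106 -0.014 rad/s, tcp=0.280 -0.168 0.480 m, u=-1.304 20.770 8.204 2.284 5.084 1.254 N·m.
t=0.900 s (step 45): θ=2.287 -0.640 -1.282 0.979 -2.219 0.670 rad, qd=0.704 -0.647 -0.079 -0.011 -0.101 -0.014 rad/s, tcp=0.279 -0.172 0.472 m, u=-0.971 21.534 7.908 2.492 4.915 1.261 N·m.
t=0.960 s (step 48): θ=2.327 -0.679 -1.284 0.978 -2.225 0.670 rad, qd=0.620 -0.666 0.005 -0.007 -0.094 -0.008 rad/s, tcp=0.279 -0.174 0.467 m, u=-0.634 22.254 7.626 2.717 4.769 1.269 N·m.
t=0.980 s (step 49): θ=2.339 -0.692 -1.283 0.978 -2.227 0.670 rad, qd=0.596 -0.671 0.022 -0.001 -0.089 -0.005 rad/s, tcp=0.279 -0.175 0.465 m.
any joint saturated: no


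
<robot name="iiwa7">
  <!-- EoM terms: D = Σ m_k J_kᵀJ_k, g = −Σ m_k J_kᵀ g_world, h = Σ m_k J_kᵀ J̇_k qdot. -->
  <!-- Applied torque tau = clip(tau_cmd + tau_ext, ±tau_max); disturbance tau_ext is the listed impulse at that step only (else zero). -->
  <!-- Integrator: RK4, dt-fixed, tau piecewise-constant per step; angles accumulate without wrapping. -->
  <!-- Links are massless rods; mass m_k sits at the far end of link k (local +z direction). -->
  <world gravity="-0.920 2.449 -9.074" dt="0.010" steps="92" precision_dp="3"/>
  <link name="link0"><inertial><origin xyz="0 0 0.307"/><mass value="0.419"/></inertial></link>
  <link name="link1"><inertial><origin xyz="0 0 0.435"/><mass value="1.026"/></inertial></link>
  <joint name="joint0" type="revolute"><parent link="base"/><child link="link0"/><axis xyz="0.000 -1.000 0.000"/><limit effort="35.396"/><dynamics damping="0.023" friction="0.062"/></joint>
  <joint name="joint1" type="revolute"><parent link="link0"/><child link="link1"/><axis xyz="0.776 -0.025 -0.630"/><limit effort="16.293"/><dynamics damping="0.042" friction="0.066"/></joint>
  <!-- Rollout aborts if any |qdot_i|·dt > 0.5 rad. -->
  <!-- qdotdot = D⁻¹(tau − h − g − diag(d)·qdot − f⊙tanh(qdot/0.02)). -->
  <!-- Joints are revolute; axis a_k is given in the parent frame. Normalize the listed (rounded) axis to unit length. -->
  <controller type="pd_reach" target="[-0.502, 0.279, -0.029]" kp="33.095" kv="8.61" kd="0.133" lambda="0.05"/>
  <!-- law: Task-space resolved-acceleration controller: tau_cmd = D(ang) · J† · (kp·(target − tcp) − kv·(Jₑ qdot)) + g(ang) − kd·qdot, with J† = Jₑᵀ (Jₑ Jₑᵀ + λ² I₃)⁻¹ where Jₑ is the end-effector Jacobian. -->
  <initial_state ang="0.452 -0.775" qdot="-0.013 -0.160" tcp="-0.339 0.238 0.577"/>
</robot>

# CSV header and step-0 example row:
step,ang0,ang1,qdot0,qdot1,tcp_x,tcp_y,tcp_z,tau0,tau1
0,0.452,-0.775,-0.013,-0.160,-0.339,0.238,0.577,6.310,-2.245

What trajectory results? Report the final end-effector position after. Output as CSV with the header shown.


step,ang0,ang1,qdot0,qdot1,tcp_x,tcp_y,tcp_z,tau0,tau1
1,0.453,-0.778,0.138,-0.444,-0.340,0.239,0.576,5.362,-1.783
2,0.455,-0.784,0.276,-0.699,-0.341,0.240,0.574,4.469,-1.356
3,0.458,-0.792,0.403,-0.928,-0.343,0.242,0.571,3.626,-0.961
4,0.463,-0.802,0.518,-1.131,-0.347,0.245,0.567,2.832,-0.594
5,0.468,-0.814,0.624,-1.311,-0.350,0.248,0.562,2.083,-0.253
6,0.475,-0.828,0.720,-1.469,-0.355,0.251,0.556,1.376,0.066
7,0.483,-0.844,0.807,-1.607,-0.360,0.255,0.550,0.710,0.363
8,0.491,-0.860,0.887,-1.726,-0.365,0.258,0.543,0.081,0.641
9,0.500,-0.878,0.959,-1.828,-0.371,0.262,0.535,-0.513,0.902
10,0.510,-0.897,1.025,-1.913,-0.377,0.266,0.527,-1.073,1.147
11,0.521,-0.916,1.085,-1.983,-0.383,0.271,0.517,-1.602,1.376
12,0.532,-0.936,1.140,-2.039,-0.389,0.275,0.508,-2.101,1.592
13,0.544,-0.957,1.190,-2.081,-0.396,0.279,0.498,-2.571,1.795
14,0.556,-0.978,1.236,-2.111,-0.403,0.283,0.487,-3.014,1.984
15,0.568,-0.999,1.278,-2.129,-0.409,0.287,0.476,-3.431,2.162
16,0.581,-1.021,1.316,-2.135,-0.416,0.291,0.465,-3.823,2.329
17,0.595,-1.042,1.351,-2.131,-0.422,0.295,0.453,-4.192,2.485
18,0.608,-1.063,1.383,-2.118,-0.429,0.299,0.441,-4.538,2.630
19,0.622,-1.084,1.413,-2.095,-0.435,0.302,0.429,-4.862,2.764
20,0.637,-1.105,1.440,-2.064,-0.442,0.305,0.417,-5.166,2.889
21,0.651,-1.125,1.464,-2.026,-0.448,0.309,0.404,-5.449,3.004
22,0.666,-1.145,1.486,-1.980,-0.454,0.312,0.391,-5.713,3.110
23,0.681,-1.165,1.506,-1.928,-0.459,0.314,0.378,-5.958,3.206
24,0.696,-1.184,1.524,-1.871,-0.465,0.317,0.366,-6.186,3.294
25,0.711,-1.202,1.539,-1.809,-0.470,0.319,0.353,-6.396,3.373
26,0.727,-1.220,1.552,-1.743,-0.475,0.322,0.340,-6.590,3.444
27,0.742,-1.237,1.563,-1.674,-0.480,0.324,0.327,-6.768,3.507
28,0.758,-1.254,1.571,-1.603,-0.485,0.325,0.314,-6.930,3.562
29,0.774,-1.269,1.577,-1.529,-0.489,0.327,0.302,-7.078,3.611
30,0.790,-1.284,1.581,-1.455,-0.493,0.329,0.289,-7.212,3.652
31,0.805,-1.298,1.581,-1.380,-0.497,0.330,0.277,-7.333,3.687
32,0.821,-1.312,1.579,-1.306,-0.501,0.331,0.265,-7.441,3.716
33,0.837,-1.325,1.574,-1.232,-0.504,0.333,0.253,-7.537,3.738
34,0.853,-1.337,1.566,-1.160,-0.508,0.334,0.241,-7.622,3.756
35,0.868,-1.348,1.555,-1.090,-0.511,0.335,0.229,-7.696,3.769
36,0.884,-1.358,1.542,-1.022,-0.513,0.335,0.218,-7.759,3.776
37,0.899,-1.368,1.525,-0.957,-0.516,0.336,0.207,-7.813,3.780
38,0.914,-1.377,1.506,-0.895,-0.518,0.337,0.196,-7.858,3.779
39,0.929,-1.386,1.484,-0.836,-0.520,0.337,0.185,-7.894,3.775
40,0.944,-1.394,1.460,-0.780,-0.522,0.338,0.175,-7.922,3.768
41,0.958,-1.402,1.433,-0.727,-0.524,0.338,0.165,-7.942,3.757
42,0.972,-1.409,1.404,-0.678,-0.526,0.339,0.155,-7.956,3.744
43,0.986,-1.415,1.373,-0.632,-0.527,0.339,0.146,-7.963,3.728
44,1.000,-1.421,1.340,-0.590,-0.529,0.340,0.137,-7.963,3.710
45,1.013,-1.427,1.305,-0.551,-0.530,0.340,0.128,-7.958,3.690
46,1.026,-1.432,1.269,-0.515,-0.531,0.340,0.120,-7.948,3.668
47,1.039,-1.437,1.231,-0.482,-0.532,0.341,0.112,-7.934,3.644
48,1.051,-1.442,1.192,-0.452,-0.532,0.341,0.104,-7.914,3.620
49,1.062,-1.446,1.153,-0.424,-0.533,0.341,0.096,-7.891,3.594
50,1.074,-1.451,1.112,-0.400,-0.533,0.341,0.089,-7.864,3.567
51,1.085,-1.454,1.071,-0.378,-0.534,0.341,0.082,-7.834,3.539
52,1.095,-1.458,1.030,-0.358,-0.534,0.342,0.075,-7.801,3.510
53,1.105,-1.462,0.988,-0.340,-0.534,0.342,0.068,-7.765,3.481
54,1.115,-1.465,0.947,-0.323,-0.535,0.342,0.062,-7.727,3.451
55,1.124,-1.468,0.905,-0.309,-0.535,0.342,0.056,-7.687,3.421
56,1.133,-1.471,0.864,-0.296,-0.535,0.342,0.051,-7.645,3.391
57,1.141,-1.474,0.823,-0.285,-0.535,0.342,0.045,-7.601,3.361
58,1.149,-1.477,0.783,-0.275,-0.535,0.342,0.040,-7.556,3.331
59,1.157,-1.480,0.743,-0.266,-0.534,0.342,0.035,-7.511,3.301
60,1.164,-1.482,0.704,-0.258,-0.534,0.343,0.031,-7.464,3.271
61,1.171,-1.485,0.666,-0.251,-0.534,0.343,0.026,-7.417,3.241
62,1.178,-1.487,0.628,-0.244,-0.534,0.343,0.022,-7.369,3.211
63,1.184,-1.490,0.592,-0.239,-0.534,0.343,0.018,-7.321,3.182
64,1.189,-1.492,0.556,-0.234,-0.533,0.343,0.014,-7.273,3.153
65,1.195,-1.494,0.521,-0.229,-0.533,0.343,0.011,-7.225,3.125
66,1.200,-1.497,0.488,-0.225,-0.533,0.343,0.007,-7.177,3.097
67,1.205,-1.499,0.455,-0.221,-0.532,0.343,0.004,-7.129,3.070
68,1.209,-1.501,0.424,-0.218,-0.532,0.343,0.001,-7.082,3.043
69,1.213,-1.503,0.393,-0.215,-0.532,0.343,-0.001,-7.035,3.017
70,1.217,-1.505,0.364,-0.212,-0.531,0.343,-0.004,-6.989,2.991
71,1.220,-1.507,0.336,-0.209,-0.531,0.343,-0.007,-6.944,2.966
72,1.224,-1.509,0.309,-0.206,-0.530,0.343,-0.009,-6.899,2.942
73,1.227,-1.512,0.283,-0.204,-0.530,0.343,-0.011,-6.855,2.918
74,1.229,-1.514,0.258,-0.201,-0.530,0.344,-0.013,-6.812,2.895
75,1.232,-1.516,0.234,-0.199,-0.529,0.344,-0.015,-6.770,2.873
76,1.234,-1.518,0.211,-0.197,-0.529,0.344,-0.017,-6.729,2.851
77,1.236,-1.519,0.190,-0.194,-0.529,0.344,-0.018,-6.689,2.830
78,1.238,-1.521,0.169,-0.192,-0.528,0.344,-0.020,-6.650,2.810
79,1.239,-1.523,0.150,-0.190,-0.528,0.344,-0.021,-6.612,2.791
80,1.241,-1.525,0.131,-0.188,-0.527,0.344,-0.022,-6.575,2.772
81,1.242,-1.527,0.113,-0.186,-0.527,0.344,-0.024,-6.540,2.754
82,1.243,-1.529,0.097,-0.184,-0.527,0.344,-0.025,-6.505,2.737
83,1.244,-1.531,0.081,-0.182,-0.526,0.344,-0.026,-6.471,2.720
84,1.245,-1.533,0.066,-0.179,-0.526,0.344,-0.027,-6.439,2.704
85,1.245,-1.534,0.052,-0.177,-0.526,0.344,-0.027,-6.408,2.689
86,1.246,-1.536,0.039,-0.175,-0.525,0.344,-0.028,-6.378,2.674
87,1.246,-1.538,0.027,-0.172,-0.525,0.344,-0.029,-6.349,2.660
88,1.246,-1.540,0.016,-0.169,-0.525,0.344,-0.029,-6.322,2.647
89,1.246,-1.541,0.008,-0.164,-0.524,0.344,-0.030,-6.298,2.634
90,1.246,-1.543,0.002,-0.156,-0.524,0.344,-0.030,-6.276,2.621
91,1.246,-1.544,-0.003,-0.148,-0.524,0.344,-0.031,-6.257,2.609
92,1.246,-1.546,-0.006,-0.139,-0.524,0.344,-0.031,,
# final tcp position (m): -0.524 0.344 -0.031


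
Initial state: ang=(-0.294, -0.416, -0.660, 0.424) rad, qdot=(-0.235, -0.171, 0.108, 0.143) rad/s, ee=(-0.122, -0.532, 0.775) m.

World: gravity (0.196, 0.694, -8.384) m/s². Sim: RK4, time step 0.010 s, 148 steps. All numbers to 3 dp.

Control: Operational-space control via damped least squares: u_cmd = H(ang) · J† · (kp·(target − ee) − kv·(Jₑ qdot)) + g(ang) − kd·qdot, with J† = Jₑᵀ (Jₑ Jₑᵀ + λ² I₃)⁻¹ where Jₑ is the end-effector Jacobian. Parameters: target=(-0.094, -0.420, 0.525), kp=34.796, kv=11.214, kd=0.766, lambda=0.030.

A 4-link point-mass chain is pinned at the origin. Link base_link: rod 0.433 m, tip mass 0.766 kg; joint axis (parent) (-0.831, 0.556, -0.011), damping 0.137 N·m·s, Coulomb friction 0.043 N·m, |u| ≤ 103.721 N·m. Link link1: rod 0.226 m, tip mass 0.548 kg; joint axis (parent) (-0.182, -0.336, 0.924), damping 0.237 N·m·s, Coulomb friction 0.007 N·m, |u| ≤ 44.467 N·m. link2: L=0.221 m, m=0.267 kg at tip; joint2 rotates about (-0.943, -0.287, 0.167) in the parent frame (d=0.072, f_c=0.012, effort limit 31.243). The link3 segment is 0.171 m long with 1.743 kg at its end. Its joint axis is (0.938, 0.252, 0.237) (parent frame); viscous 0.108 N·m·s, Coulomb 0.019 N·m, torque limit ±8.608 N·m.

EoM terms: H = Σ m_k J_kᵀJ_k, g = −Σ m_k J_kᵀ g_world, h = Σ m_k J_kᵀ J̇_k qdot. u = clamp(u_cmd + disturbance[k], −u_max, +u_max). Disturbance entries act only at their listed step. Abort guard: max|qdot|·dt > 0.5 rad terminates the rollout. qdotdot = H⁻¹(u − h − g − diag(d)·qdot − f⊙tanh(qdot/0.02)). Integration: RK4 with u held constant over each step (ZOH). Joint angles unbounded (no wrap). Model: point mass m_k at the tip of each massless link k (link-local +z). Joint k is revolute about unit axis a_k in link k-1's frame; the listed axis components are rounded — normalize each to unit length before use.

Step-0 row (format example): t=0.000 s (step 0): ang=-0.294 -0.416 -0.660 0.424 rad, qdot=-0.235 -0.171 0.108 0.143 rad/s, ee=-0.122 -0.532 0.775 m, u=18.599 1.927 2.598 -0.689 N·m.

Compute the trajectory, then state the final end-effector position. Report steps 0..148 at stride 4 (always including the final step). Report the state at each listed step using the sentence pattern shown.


t=0.040 s (step 4): ang=-0.291 -0.432 -0.681 0.438 rad, qdot=0.218 -0.733 0.206 2.839 rad/s, ee=-0.124 -0.534 0.765 m, u=13.787 2.253 3.569 -3.471 N·m.
t=0.080 s (step 8): ang=-0.276 -0.452 -0.714 0.496 rad, qdot=-0.569 -3.527 12.284 26.229 rad/s, ee=-0.123 -0.531 0.749 m, u=4.270 4.394 -4.614 -8.608 N·m.
t=0.120 s (step 12): ang=-0.266 -0.466 -0.693 0.696 rad, qdot=-0.195 -1.960 5.214 13.201 rad/s, ee=-0.119 -0.522 0.727 m, u=5.276 3.001 1.261 -8.608 N·m.
t=0.160 s (step 16): ang=-0.251 -0.467 -0.734 0.786 rad, qdot=-0.107 -1.640 3.617 10.020 rad/s, ee=-0.116 -0.514 0.705 m, u=4.834 2.725 2.487 -8.608 N·m.
t=0.200 s (step 20): ang=-0.236 -0.468 -0.786 0.841 rad, qdot=-0.116 -1.450 3.047 8.614 rad/s, ee=-0.113 -0.505 0.686 m, u=4.381 2.538 2.869 -8.608 N·m.
t=0.240 s (step 24): ang=-0.222 -0.469 -0.838 0.875 rad, qdot=-0.151 -1.326 2.828 7.865 rad/s, ee=-0.111 -0.497 0.669 m, u=4.045 2.407 2.992 -8.453 N·m.
t=0.280 s (step 28): ang=-0.210 -0.470 -0.885 0.900 rad, qdot=-0.130 -1.066 2.212 6.484 rad/s, ee=-0.110 -0.489 0.655 m, u=4.291 2.184 3.443 -7.306 N·m.
t=0.320 s (step 32): ang=-0.200 -0.470 -0.927 0.922 rad, qdot=-0.044 -0.678 1.171 4.375 rad/s, ee=-0.109 -0.482 0.641 m, u=5.084 1.878 4.237 -5.568 N·m.
t=0.360 s (step 36): ang=-0.192 -0.469 -0.964 0.942 rad, qdot=0.038 -0.337 0.258 2.499 rad/s, ee=-0.109 -0.476 0.630 m, u=5.881 1.616 4.941 -4.017 N·m.
t=0.400 s (step 40): ang=-0.186 -0.468 -0.997 0.959 rad, qdot=0.083 -0.118 -0.290 1.287 rad/s, ee=-0.108 -0.470 0.619 m, u=6.414 1.444 5.370 -3.002 N·m.
t=0.440 s (step 44): ang=-0.181 -0.466 -1.026 0.975 rad, qdot=0.094 -0.007 -0.520 0.670 rad/s, ee=-0.108 -0.464 0.610 m, u=6.671 1.350 5.557 -2.471 N·m.
t=0.480 s (step 48): ang=-0.177 -0.464 -1.052 0.988 rad, qdot=0.086 0.040 -0.567 0.408 rad/s, ee=-0.108 -0.460 0.601 m, u=6.757 1.303 5.601 -2.229 N·m.
t=0.520 s (step 52): ang=-0.173 -0.462 -1.075 1.000 rad, qdot=0.071 0.058 -0.539 0.304 rad/s, ee=-0.107 -0.455 0.594 m, u=6.768 1.276 5.585 -2.116 N·m.
t=0.560 s (step 56): ang=-0.171 -0.459 -1.096 1.011 rad, qdot=0.056 0.066 -0.491 0.255 rad/s, ee=-0.107 -0.451 0.587 m, u=6.755 1.256 5.549 -2.050 N·m.
t=0.600 s (step 60): ang=-0.169 -0.456 -1.114 1.020 rad, qdot=0.043 0.069 -0.441 0.224 rad/s, ee=-0.107 -0.448 0.581 m, u=6.736 1.240 5.510 -1.999 N·m.
t=0.640 s (step 64): ang=-0.167 -0.454 -1.131 1.029 rad, qdot=0.033 0.071 -0.396 0.200 rad/s, ee=-0.106 -0.445 0.575 m, u=6.716 1.225 5.471 -1.954 N·m.
t=0.680 s (step 68): ang=-0.166 -0.451 -1.146 1.036 rad, qdot=0.025 0.072 -0.355 0.178 rad/s, ee=-0.106 -0.442 0.570 m, u=6.695 1.212 5.434 -1.913 N·m.
t=0.720 s (step 72): ang=-0.165 -0.448 -1.160 1.043 rad, qdot=0.018 0.072 -0.318 0.159 rad/s, ee=-0.106 -0.440 0.565 m, u=6.673 1.201 5.399 -1.876 N·m.
t=0.760 s (step 76): ang=-0.165 -0.445 -1.172 1.049 rad, qdot=0.013 0.072 -0.286 0.142 rad/s, ee=-0.105 -0.438 0.561 m, u=6.649 1.190 5.366 -1.842 N·m.
t=0.800 s (step 80): ang=-0.164 -0.442 -1.182 1.055 rad, qdot=0.010 0.071 -0.256 0.126 rad/s, ee=-0.105 -0.436 0.558 m, u=6.625 1.181 5.335 -1.811 N·m.
t=0.840 s (step 84): ang=-0.164 -0.439 -1.192 1.059 rad, qdot=0.007 0.069 -0.230 0.113 rad/s, ee=-0.105 -0.434 0.554 m, u=6.600 1.172 5.307 -1.782 N·m.
t=0.880 s (step 88): ang=-0.164 -0.437 -1.201 1.064 rad, qdot=0.005 0.067 -0.207 0.100 rad/s, ee=-0.104 -0.433 0.551 m, u=6.576 1.164 5.281 -1.757 N·m.
t=0.920 s (step 92): ang=-0.163 -0.434 -1.209 1.067 rad, qdot=0.004 0.065 -0.186 0.089 rad/s, ee=-0.104 -0.432 0.549 m, u=6.552 1.157 5.257 -1.734 N·m.
t=0.960 s (step 96): ang=-0.163 -0.431 -1.216 1.071 rad, qdot=0.003 0.063 -0.167 0.080 rad/s, ee=-0.104 -0.430 0.546 m, u=6.530 1.151 5.235 -1.714 N·m.
t=1.000 s (step 100): ang=-0.163 -0.429 -1.222 1.074 rad, qdot=0.002 0.061 -0.151 0.071 rad/s, ee=-0.103 -0.429 0.544 m, u=6.510 1.146 5.215 -1.695 N·m.
t=1.040 s (step 104): ang=-0.163 -0.426 -1.228 1.077 rad, qdot=0.001 0.058 -0.136 0.063 rad/s, ee=-0.103 -0.428 0.542 m, u=6.491 1.141 5.198 -1.678 N·m.
t=1.080 s (step 108): ang=-0.163 -0.424 -1.233 1.079 rad, qdot=0.001 0.056 -0.122 0.056 rad/s, ee=-0.103 -0.427 0.541 m, u=6.474 1.137 5.182 -1.663 N·m.
t=1.120 s (step 112): ang=-0.163 -0.422 -1.238 1.081 rad, qdot=0.000 0.054 -0.110 0.050 rad/s, ee=-0.102 -0.427 0.539 m, u=6.458 1.133 5.167 -1.650 N·m.
t=1.160 s (step 116): ang=-0.163 -0.420 -1.242 1.083 rad, qdot=-0.000 0.051 -0.099 0.044 rad/s, ee=-0.102 -0.426 0.538 m, u=6.444 1.130 5.154 -1.638 N·m.
t=1.200 s (step 120): ang=-0.163 -0.418 -1.246 1.085 rad, qdot=-0.000 0.049 -0.090 0.039 rad/s, ee=-0.101 -0.425 0.537 m, u=6.431 1.128 5.142 -1.627 N·m.
t=1.240 s (step 124): ang=-0.163 -0.416 -1.249 1.086 rad, qdot=-0.000 0.047 -0.081 0.035 rad/s, ee=-0.101 -0.425 0.536 m, u=6.419 1.126 5.132 -1.617 N·m.
t=1.280 s (step 128): ang=-0.163 -0.414 -1.252 1.087 rad, qdot=-0.001 0.045 -0.073 0.031 rad/s, ee=-0.101 -0.424 0.535 m, u=6.409 1.124 5.123 -1.609 N·m.
t=1.320 s (step 132): ang=-0.163 -0.412 -1.255 1.089 rad, qdot=-0.001 0.043 -0.066 0.028 rad/s, ee=-0.100 -0.424 0.534 m, u=6.399 1.123 5.114 -1.602 N·m.
t=1.360 s (step 136): ang=-0.163 -0.411 -1.257 1.090 rad, qdot=-0.001 0.040 -0.059 0.025 rad/s, ee=-0.100 -0.423 0.533 m, u=6.390 1.121 5.107 -1.595 N·m.
t=1.400 s (step 140): ang=-0.163 -0.409 -1.260 1.091 rad, qdot=-0.001 0.038 -0.054 0.023 rad/s, ee=-0.100 -0.423 0.532 m, u=6.382 1.120 5.100 -1.589 N·m.
t=1.440 s (step 144): ang=-0.163 -0.408 -1.262 1.092 rad, qdot=-0.001 0.036 -0.048 0.021 rad/s, ee=-0.100 -0.423 0.532 m, u=6.375 1.120 5.095 -1.584 N·m.
t=1.480 s (step 148): ang=-0.163 -0.406 -1.264 1.092 rad, qdot=-0.001 0.035 -0.044 0.019 rad/s, ee=-0.099 -0.422 0.531 m.
final ee position (m): -0.099 -0.422 0.531
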